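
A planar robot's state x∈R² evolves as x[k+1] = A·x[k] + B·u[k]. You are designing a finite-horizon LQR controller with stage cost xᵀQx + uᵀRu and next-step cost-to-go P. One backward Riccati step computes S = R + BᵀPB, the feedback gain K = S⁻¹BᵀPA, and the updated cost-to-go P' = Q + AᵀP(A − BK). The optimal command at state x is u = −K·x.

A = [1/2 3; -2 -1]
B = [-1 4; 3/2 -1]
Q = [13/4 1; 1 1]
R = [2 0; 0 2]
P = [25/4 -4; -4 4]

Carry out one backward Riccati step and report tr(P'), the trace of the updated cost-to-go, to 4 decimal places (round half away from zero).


BᵀP = [-12.2500 10.0000; 29.0000 -20.0000]
S = R + BᵀPB = [2 0; 0 2] + [27.2500 -59.0000; -59.0000 136.0000] = [29.2500 -59.0000; -59.0000 138.0000]
BᵀPA = [-26.1250 -46.7500; 54.5000 107.0000]
K = S⁻¹·BᵀPA = [-0.7016 -0.2493; 0.0950 0.6688]
A−BK = [-0.5815 0.0756; -0.8526 0.0428]
AᵀP(A−BK) = [2.0574 0.4136; 0.4136 1.0360]
P' = Q + AᵀP(A−BK) = [5.3074 1.4136; 1.4136 2.0360]
tr(P') = 7.3434

7.3434


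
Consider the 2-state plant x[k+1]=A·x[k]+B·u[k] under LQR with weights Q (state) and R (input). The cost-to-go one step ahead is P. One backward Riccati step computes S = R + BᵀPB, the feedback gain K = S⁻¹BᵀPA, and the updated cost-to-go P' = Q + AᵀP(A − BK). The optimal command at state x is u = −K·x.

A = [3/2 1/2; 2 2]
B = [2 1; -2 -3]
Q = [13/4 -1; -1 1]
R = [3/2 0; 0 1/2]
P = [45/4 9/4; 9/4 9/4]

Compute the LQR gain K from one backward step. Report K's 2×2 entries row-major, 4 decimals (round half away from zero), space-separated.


1.4604 0.7789 -1.5426 -1.1227

BᵀP = [18.0000 0.0000; 4.5000 -4.5000]
S = R + BᵀPB = [3/2 0; 0 1/2] + [36.0000 18.0000; 18.0000 18.0000] = [37.5000 18.0000; 18.0000 18.5000]
BᵀPA = [27.0000 9.0000; -2.2500 -6.7500]
K = S⁻¹·BᵀPA = [1.4604 0.7789; -1.5426 -1.1227]
A−BK = [0.1217 0.0649; 0.2931 0.1897]
AᵀP(A−BK) = [4.9096 2.8810; 2.8810 1.7240]
P' = Q + AᵀP(A−BK) = [8.1596 1.8810; 1.8810 2.7240]
tr(P') = 10.8836


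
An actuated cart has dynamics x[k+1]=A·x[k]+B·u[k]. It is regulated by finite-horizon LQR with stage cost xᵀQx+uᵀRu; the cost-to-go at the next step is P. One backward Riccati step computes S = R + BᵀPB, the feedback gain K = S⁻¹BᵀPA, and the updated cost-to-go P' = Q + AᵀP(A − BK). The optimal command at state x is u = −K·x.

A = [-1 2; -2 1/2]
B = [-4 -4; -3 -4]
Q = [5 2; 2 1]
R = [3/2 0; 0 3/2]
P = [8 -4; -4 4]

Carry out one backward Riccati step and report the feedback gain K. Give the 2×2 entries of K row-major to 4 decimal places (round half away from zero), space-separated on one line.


-0.5216 -0.9666 0.7540 0.4559

BᵀP = [-20.0000 4.0000; -16.0000 0.0000]
S = R + BᵀPB = [3/2 0; 0 3/2] + [68.0000 64.0000; 64.0000 64.0000] = [69.5000 64.0000; 64.0000 65.5000]
BᵀPA = [12.0000 -38.0000; 16.0000 -32.0000]
K = S⁻¹·BᵀPA = [-0.5216 -0.9666; 0.7540 0.4559]
A−BK = [-0.0707 -0.0427; -0.5490 -0.5762]
AᵀP(A−BK) = [2.1962 2.3047; 2.3047 2.8586]
P' = Q + AᵀP(A−BK) = [7.1962 4.3047; 4.3047 3.8586]
tr(P') = 11.0548


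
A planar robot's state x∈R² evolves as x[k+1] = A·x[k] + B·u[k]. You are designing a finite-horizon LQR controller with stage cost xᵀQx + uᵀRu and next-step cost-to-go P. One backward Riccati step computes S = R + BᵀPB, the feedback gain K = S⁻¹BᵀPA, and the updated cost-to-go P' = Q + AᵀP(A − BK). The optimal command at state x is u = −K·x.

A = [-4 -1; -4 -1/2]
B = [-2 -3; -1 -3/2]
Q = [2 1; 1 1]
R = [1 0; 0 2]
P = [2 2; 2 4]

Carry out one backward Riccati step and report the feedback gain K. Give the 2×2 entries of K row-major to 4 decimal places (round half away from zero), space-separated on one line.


BᵀP = [-6.0000 -8.0000; -9.0000 -12.0000]
S = R + BᵀPB = [1 0; 0 2] + [20.0000 30.0000; 30.0000 45.0000] = [21.0000 30.0000; 30.0000 47.0000]
BᵀPA = [56.0000 10.0000; 84.0000 15.0000]
K = S⁻¹·BᵀPA = [1.2874 0.2299; 0.9655 0.1724]
A−BK = [1.4713 -0.0230; -1.2644 -0.0115]
AᵀP(A−BK) = [6.8046 0.6437; 0.6437 0.1149]
P' = Q + AᵀP(A−BK) = [8.8046 1.6437; 1.6437 1.1149]
tr(P') = 9.9195

1.2874 0.2299 0.9655 0.1724


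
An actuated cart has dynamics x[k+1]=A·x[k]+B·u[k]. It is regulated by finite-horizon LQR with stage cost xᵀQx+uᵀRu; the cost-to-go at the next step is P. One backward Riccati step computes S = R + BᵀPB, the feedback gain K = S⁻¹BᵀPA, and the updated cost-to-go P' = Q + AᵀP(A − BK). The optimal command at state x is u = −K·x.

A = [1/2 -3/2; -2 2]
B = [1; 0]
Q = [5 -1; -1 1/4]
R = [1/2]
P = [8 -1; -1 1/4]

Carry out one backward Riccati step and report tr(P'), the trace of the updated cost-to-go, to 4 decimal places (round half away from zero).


7.9559

BᵀP = [8.0000 -1.0000]
S = R + BᵀPB = [1/2] + [8.0000] = [8.5000]
BᵀPA = [6.0000 -14.0000]
K = S⁻¹·BᵀPA = [0.7059 -1.6471]
A−BK = [-0.2059 0.1471; -2.0000 2.0000]
AᵀP(A−BK) = [0.7647 -1.1176; -1.1176 1.9412]
P' = Q + AᵀP(A−BK) = [5.7647 -2.1176; -2.1176 2.1912]
tr(P') = 7.9559


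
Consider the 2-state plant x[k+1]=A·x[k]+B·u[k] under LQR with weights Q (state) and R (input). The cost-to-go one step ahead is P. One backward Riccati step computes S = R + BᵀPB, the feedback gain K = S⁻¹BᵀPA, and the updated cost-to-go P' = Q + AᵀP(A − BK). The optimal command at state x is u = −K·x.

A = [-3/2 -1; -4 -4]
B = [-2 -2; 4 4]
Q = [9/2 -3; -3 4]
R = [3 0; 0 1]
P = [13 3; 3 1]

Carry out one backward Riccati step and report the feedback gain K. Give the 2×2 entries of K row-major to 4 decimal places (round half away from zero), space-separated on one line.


BᵀP = [-14.0000 -2.0000; -14.0000 -2.0000]
S = R + BᵀPB = [3 0; 0 1] + [20.0000 20.0000; 20.0000 20.0000] = [23.0000 20.0000; 20.0000 21.0000]
BᵀPA = [29.0000 22.0000; 29.0000 22.0000]
K = S⁻¹·BᵀPA = [0.3494 0.2651; 1.0482 0.7952]
A−BK = [1.2952 1.1205; -9.5904 -8.2410]
AᵀP(A−BK) = [40.7199 34.7530; 34.7530 29.6747]
P' = Q + AᵀP(A−BK) = [45.2199 31.7530; 31.7530 33.6747]
tr(P') = 78.8946

0.3494 0.2651 1.0482 0.7952


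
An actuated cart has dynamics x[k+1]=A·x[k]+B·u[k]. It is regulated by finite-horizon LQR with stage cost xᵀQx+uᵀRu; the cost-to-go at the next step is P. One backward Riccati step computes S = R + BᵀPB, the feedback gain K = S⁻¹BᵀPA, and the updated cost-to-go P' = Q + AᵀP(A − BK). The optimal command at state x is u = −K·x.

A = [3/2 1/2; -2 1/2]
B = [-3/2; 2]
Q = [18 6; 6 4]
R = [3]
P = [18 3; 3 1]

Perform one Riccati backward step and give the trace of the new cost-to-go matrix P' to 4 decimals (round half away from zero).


BᵀP = [-21.0000 -2.5000]
S = R + BᵀPB = [3] + [26.5000] = [29.5000]
BᵀPA = [-26.5000 -11.7500]
K = S⁻¹·BᵀPA = [-0.8983 -0.3983]
A−BK = [0.1525 -0.0975; -0.2034 1.2966]
AᵀP(A−BK) = [2.6949 1.1949; 1.1949 1.5699]
P' = Q + AᵀP(A−BK) = [20.6949 7.1949; 7.1949 5.5699]
tr(P') = 26.2648

26.2648


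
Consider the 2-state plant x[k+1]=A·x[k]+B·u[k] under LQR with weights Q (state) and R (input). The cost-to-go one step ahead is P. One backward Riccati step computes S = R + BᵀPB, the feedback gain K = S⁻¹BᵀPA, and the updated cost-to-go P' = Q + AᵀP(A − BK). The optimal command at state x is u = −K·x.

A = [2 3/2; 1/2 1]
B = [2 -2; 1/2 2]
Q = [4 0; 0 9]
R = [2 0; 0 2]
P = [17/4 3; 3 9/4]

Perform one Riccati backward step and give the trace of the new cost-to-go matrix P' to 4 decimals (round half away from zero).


16.4039

BᵀP = [10.0000 7.1250; -2.5000 -1.5000]
S = R + BᵀPB = [2 0; 0 2] + [23.5625 -5.7500; -5.7500 2.0000] = [25.5625 -5.7500; -5.7500 4.0000]
BᵀPA = [23.5625 22.1250; -5.7500 -5.2500]
K = S⁻¹·BᵀPA = [0.8844 0.8428; -0.1662 -0.1009]
A−BK = [-0.1012 -0.3875; 0.3902 0.7805]
AᵀP(A−BK) = [1.7687 1.6856; 1.6856 1.6352]
P' = Q + AᵀP(A−BK) = [5.7687 1.6856; 1.6856 10.6352]
tr(P') = 16.4039


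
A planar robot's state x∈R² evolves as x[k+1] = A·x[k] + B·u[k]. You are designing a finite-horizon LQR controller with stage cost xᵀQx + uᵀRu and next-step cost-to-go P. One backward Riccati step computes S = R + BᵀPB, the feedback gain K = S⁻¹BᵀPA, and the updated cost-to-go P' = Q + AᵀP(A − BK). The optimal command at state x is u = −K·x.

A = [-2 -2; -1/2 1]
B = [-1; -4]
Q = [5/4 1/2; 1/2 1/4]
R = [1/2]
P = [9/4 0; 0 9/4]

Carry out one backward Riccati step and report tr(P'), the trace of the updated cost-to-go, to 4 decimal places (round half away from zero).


BᵀP = [-2.2500 -9.0000]
S = R + BᵀPB = [1/2] + [38.2500] = [38.7500]
BᵀPA = [9.0000 -4.5000]
K = S⁻¹·BᵀPA = [0.2323 -0.1161]
A−BK = [-1.7677 -2.1161; 0.4290 0.5355]
AᵀP(A−BK) = [7.4722 8.9202; 8.9202 10.7274]
P' = Q + AᵀP(A−BK) = [8.7222 9.4202; 9.4202 10.9774]
tr(P') = 19.6996

19.6996


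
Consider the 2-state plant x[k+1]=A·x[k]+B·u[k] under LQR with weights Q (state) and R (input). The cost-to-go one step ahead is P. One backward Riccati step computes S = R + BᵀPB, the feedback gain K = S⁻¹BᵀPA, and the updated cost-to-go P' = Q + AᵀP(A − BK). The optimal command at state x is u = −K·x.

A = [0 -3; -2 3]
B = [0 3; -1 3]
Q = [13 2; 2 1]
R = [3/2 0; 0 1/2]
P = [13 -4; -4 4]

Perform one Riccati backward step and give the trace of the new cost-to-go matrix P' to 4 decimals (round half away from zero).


BᵀP = [4.0000 -4.0000; 27.0000 0.0000]
S = R + BᵀPB = [3/2 0; 0 1/2] + [4.0000 0.0000; 0.0000 81.0000] = [5.5000 0.0000; 0.0000 81.5000]
BᵀPA = [8.0000 -24.0000; 0.0000 -81.0000]
K = S⁻¹·BᵀPA = [1.4545 -4.3636; 0.0000 -0.9939]
A−BK = [0.0000 -0.0184; -0.5455 1.6180]
AᵀP(A−BK) = [4.3636 -13.0909; -13.0909 39.7697]
P' = Q + AᵀP(A−BK) = [17.3636 -11.0909; -11.0909 40.7697]
tr(P') = 58.1333

58.1333


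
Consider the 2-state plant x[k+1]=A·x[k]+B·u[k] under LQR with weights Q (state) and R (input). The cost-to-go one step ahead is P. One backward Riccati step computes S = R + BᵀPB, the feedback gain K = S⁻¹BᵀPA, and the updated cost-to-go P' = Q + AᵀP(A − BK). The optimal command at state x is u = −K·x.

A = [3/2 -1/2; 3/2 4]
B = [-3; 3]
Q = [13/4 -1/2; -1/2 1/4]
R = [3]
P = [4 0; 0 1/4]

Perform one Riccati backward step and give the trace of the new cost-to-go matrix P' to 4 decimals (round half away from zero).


BᵀP = [-12.0000 0.7500]
S = R + BᵀPB = [3] + [38.2500] = [41.2500]
BᵀPA = [-16.8750 9.0000]
K = S⁻¹·BᵀPA = [-0.4091 0.2182]
A−BK = [0.2727 0.1545; 2.7273 3.3455]
AᵀP(A−BK) = [2.6591 2.1818; 2.1818 3.0364]
P' = Q + AᵀP(A−BK) = [5.9091 1.6818; 1.6818 3.2864]
tr(P') = 9.1955

9.1955


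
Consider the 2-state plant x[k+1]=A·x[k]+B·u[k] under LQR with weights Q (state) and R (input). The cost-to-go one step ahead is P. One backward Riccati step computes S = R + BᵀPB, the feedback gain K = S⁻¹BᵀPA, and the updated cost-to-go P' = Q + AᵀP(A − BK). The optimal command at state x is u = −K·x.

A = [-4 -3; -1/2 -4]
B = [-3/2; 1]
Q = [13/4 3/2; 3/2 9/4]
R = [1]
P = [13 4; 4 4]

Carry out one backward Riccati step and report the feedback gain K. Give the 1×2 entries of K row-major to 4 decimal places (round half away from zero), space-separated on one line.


BᵀP = [-15.5000 -2.0000]
S = R + BᵀPB = [1] + [21.2500] = [22.2500]
BᵀPA = [63.0000 54.5000]
K = S⁻¹·BᵀPA = [2.8315 2.4494]
A−BK = [0.2472 0.6742; -3.3315 -6.4494]
AᵀP(A−BK) = [46.6180 79.6854; 79.6854 143.5056]
P' = Q + AᵀP(A−BK) = [49.8680 81.1854; 81.1854 145.7556]
tr(P') = 195.6236

2.8315 2.4494


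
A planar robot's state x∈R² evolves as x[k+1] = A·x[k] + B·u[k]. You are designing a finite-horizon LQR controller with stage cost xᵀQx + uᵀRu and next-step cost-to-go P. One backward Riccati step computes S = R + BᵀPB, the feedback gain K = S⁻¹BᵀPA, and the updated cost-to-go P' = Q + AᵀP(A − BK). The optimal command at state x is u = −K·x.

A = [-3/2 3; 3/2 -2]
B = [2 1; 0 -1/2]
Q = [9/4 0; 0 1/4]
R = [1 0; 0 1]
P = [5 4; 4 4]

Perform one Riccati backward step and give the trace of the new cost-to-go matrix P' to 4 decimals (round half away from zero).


BᵀP = [10.0000 8.0000; 3.0000 2.0000]
S = R + BᵀPB = [1 0; 0 1] + [20.0000 6.0000; 6.0000 2.0000] = [21.0000 6.0000; 6.0000 3.0000]
BᵀPA = [-3.0000 14.0000; -1.5000 5.0000]
K = S⁻¹·BᵀPA = [0.0000 0.4444; -0.5000 0.7778]
A−BK = [-1.0000 1.3333; 1.2500 -1.6111]
AᵀP(A−BK) = [1.5000 -2.0000; -2.0000 2.8889]
P' = Q + AᵀP(A−BK) = [3.7500 -2.0000; -2.0000 3.1389]
tr(P') = 6.8889

6.8889


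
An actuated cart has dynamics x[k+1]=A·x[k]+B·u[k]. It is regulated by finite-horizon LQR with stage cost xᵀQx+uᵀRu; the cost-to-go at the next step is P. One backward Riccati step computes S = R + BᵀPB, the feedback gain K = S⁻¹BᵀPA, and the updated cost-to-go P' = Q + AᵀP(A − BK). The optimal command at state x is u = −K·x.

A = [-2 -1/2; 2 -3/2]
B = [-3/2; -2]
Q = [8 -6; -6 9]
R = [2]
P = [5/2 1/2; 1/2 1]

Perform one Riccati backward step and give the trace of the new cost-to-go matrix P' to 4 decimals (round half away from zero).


26.6421

BᵀP = [-4.7500 -2.7500]
S = R + BᵀPB = [2] + [12.6250] = [14.6250]
BᵀPA = [4.0000 6.5000]
K = S⁻¹·BᵀPA = [0.2735 0.4444]
A−BK = [-1.5897 0.1667; 2.5470 -0.6111]
AᵀP(A−BK) = [8.9060 -1.2778; -1.2778 0.7361]
P' = Q + AᵀP(A−BK) = [16.9060 -7.2778; -7.2778 9.7361]
tr(P') = 26.6421


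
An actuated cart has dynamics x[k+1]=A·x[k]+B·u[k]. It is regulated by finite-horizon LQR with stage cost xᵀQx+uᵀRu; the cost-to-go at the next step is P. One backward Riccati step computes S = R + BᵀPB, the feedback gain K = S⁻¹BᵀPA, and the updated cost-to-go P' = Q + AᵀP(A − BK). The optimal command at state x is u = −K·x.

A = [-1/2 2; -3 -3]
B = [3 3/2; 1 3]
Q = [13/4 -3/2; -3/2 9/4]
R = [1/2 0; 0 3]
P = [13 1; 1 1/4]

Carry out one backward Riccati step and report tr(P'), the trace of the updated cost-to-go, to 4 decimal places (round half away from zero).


8.4238

BᵀP = [40.0000 3.2500; 22.5000 2.2500]
S = R + BᵀPB = [1/2 0; 0 3] + [123.2500 69.7500; 69.7500 40.5000] = [123.7500 69.7500; 69.7500 43.5000]
BᵀPA = [-29.7500 70.2500; -18.0000 38.2500]
K = S⁻¹·BᵀPA = [-0.0746 0.7488; -0.2942 -0.3214]
A−BK = [0.1650 0.2356; -2.0427 -2.7847]
AᵀP(A−BK) = [0.9855 1.2425; 1.2425 1.9383]
P' = Q + AᵀP(A−BK) = [4.2355 -0.2575; -0.2575 4.1883]
tr(P') = 8.4238


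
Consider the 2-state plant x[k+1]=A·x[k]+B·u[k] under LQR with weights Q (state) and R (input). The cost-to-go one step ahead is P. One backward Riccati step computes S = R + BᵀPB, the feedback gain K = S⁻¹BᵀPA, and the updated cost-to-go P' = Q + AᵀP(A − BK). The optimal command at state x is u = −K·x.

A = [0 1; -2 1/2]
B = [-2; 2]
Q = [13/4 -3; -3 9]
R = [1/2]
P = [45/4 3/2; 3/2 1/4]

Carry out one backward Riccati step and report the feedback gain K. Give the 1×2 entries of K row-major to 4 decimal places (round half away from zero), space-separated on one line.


0.1449 -0.6014

BᵀP = [-19.5000 -2.5000]
S = R + BᵀPB = [1/2] + [34.0000] = [34.5000]
BᵀPA = [5.0000 -20.7500]
K = S⁻¹·BᵀPA = [0.1449 -0.6014]
A−BK = [0.2899 -0.2029; -2.2899 1.7029]
AᵀP(A−BK) = [0.2754 -0.2428; -0.2428 0.3324]
P' = Q + AᵀP(A−BK) = [3.5254 -3.2428; -3.2428 9.3324]
tr(P') = 12.8578


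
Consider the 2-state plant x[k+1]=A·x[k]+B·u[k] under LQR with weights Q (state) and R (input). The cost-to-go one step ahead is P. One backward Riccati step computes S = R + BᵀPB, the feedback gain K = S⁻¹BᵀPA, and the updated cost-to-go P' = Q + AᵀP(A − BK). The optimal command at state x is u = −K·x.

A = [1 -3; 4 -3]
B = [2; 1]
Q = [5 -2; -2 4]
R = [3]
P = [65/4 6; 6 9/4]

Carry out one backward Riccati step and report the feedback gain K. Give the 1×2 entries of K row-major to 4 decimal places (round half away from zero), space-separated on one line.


1.0133 -1.6790

BᵀP = [38.5000 14.2500]
S = R + BᵀPB = [3] + [91.2500] = [94.2500]
BᵀPA = [95.5000 -158.2500]
K = S⁻¹·BᵀPA = [1.0133 -1.6790]
A−BK = [-1.0265 0.3581; 2.9867 -1.3210]
AᵀP(A−BK) = [3.4834 -5.4012; -5.4012 8.7911]
P' = Q + AᵀP(A−BK) = [8.4834 -7.4012; -7.4012 12.7911]
tr(P') = 21.2745


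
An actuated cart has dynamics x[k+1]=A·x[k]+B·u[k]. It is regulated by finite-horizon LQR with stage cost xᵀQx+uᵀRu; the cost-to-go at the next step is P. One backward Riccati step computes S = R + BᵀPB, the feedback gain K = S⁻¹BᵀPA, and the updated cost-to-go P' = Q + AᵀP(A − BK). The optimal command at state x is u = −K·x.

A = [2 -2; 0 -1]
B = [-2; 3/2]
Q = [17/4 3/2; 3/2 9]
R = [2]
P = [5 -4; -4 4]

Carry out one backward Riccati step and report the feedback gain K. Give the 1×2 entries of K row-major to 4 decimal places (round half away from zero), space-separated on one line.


-0.5818 0.3273

BᵀP = [-16.0000 14.0000]
S = R + BᵀPB = [2] + [53.0000] = [55.0000]
BᵀPA = [-32.0000 18.0000]
K = S⁻¹·BᵀPA = [-0.5818 0.3273]
A−BK = [0.8364 -1.3455; 0.8727 -1.4909]
AᵀP(A−BK) = [1.3818 -1.5273; -1.5273 2.1091]
P' = Q + AᵀP(A−BK) = [5.6318 -0.0273; -0.0273 11.1091]
tr(P') = 16.7409


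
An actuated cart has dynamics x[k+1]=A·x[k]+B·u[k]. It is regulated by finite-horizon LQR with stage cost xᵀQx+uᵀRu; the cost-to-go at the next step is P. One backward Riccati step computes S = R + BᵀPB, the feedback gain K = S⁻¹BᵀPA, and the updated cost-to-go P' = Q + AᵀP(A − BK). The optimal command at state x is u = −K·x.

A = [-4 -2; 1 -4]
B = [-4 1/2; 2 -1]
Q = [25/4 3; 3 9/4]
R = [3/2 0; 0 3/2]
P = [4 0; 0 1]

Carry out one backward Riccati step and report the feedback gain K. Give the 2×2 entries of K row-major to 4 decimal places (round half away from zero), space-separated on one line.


0.9843 0.5864 0.2408 1.6754

BᵀP = [-16.0000 2.0000; 2.0000 -1.0000]
S = R + BᵀPB = [3/2 0; 0 3/2] + [68.0000 -10.0000; -10.0000 2.0000] = [69.5000 -10.0000; -10.0000 3.5000]
BᵀPA = [66.0000 24.0000; -9.0000 0.0000]
K = S⁻¹·BᵀPA = [0.9843 0.5864; 0.2408 1.6754]
A−BK = [-0.1832 -0.4921; -0.7277 -3.4974]
AᵀP(A−BK) = [2.2042 4.3770; 4.3770 17.9267]
P' = Q + AᵀP(A−BK) = [8.4542 7.3770; 7.3770 20.1767]
tr(P') = 28.6309


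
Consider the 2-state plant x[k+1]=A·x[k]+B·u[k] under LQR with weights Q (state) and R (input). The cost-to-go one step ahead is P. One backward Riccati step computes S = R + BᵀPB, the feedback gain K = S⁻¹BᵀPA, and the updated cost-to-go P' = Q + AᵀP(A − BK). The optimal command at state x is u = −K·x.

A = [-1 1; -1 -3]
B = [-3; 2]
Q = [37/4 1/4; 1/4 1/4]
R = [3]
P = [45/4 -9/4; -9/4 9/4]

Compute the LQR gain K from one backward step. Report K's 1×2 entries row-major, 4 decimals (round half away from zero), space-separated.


0.1925 -0.5134

BᵀP = [-38.2500 11.2500]
S = R + BᵀPB = [3] + [137.2500] = [140.2500]
BᵀPA = [27.0000 -72.0000]
K = S⁻¹·BᵀPA = [0.1925 -0.5134]
A−BK = [-0.4225 -0.5401; -1.3850 -1.9733]
AᵀP(A−BK) = [3.8021 4.8610; 4.8610 8.0374]
P' = Q + AᵀP(A−BK) = [13.0521 5.1110; 5.1110 8.2874]
tr(P') = 21.3396


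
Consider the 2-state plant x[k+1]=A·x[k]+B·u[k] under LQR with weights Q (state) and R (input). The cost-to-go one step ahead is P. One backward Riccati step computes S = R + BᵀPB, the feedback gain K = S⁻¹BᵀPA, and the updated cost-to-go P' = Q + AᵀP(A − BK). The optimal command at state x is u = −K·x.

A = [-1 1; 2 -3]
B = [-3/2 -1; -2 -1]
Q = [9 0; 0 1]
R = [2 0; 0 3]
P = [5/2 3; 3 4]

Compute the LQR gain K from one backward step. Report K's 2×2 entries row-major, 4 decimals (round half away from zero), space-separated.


BᵀP = [-9.7500 -12.5000; -5.5000 -7.0000]
S = R + BᵀPB = [2 0; 0 3] + [39.6250 22.2500; 22.2500 12.5000] = [41.6250 22.2500; 22.2500 15.5000]
BᵀPA = [-15.2500 27.7500; -8.5000 15.5000]
K = S⁻¹·BᵀPA = [-0.3147 0.5679; -0.0966 0.1848]
A−BK = [-1.5687 2.0366; 1.2739 -1.6794]
AᵀP(A−BK) = [0.8793 -1.2689; -1.2689 1.8768]
P' = Q + AᵀP(A−BK) = [9.8793 -1.2689; -1.2689 2.8768]
tr(P') = 12.7560

-0.3147 0.5679 -0.0966 0.1848


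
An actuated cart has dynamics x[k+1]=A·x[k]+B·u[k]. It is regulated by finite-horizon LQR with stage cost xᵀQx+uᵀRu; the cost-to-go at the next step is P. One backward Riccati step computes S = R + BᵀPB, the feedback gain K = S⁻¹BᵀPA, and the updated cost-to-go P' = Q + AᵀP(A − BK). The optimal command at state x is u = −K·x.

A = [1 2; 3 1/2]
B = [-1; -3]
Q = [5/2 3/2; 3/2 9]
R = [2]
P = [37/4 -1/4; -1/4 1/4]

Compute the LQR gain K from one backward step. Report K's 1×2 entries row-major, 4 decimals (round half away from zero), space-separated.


-0.8333 -1.4375

BᵀP = [-8.5000 -0.5000]
S = R + BᵀPB = [2] + [10.0000] = [12.0000]
BᵀPA = [-10.0000 -17.2500]
K = S⁻¹·BᵀPA = [-0.8333 -1.4375]
A−BK = [0.1667 0.5625; 0.5000 -3.8125]
AᵀP(A−BK) = [1.6667 2.8750; 2.8750 11.7656]
P' = Q + AᵀP(A−BK) = [4.1667 4.3750; 4.3750 20.7656]
tr(P') = 24.9323


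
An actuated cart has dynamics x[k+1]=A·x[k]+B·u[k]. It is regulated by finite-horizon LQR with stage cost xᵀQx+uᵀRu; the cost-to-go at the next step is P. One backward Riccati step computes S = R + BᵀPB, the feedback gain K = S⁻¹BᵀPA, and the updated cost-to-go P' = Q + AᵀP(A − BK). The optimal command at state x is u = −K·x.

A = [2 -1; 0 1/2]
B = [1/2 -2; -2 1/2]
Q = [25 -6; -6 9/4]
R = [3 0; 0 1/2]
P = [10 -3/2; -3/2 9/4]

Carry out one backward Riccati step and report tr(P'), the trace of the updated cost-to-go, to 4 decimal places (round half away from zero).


BᵀP = [8.0000 -5.2500; -20.7500 4.1250]
S = R + BᵀPB = [3 0; 0 1/2] + [14.5000 -18.6250; -18.6250 43.5625] = [17.5000 -18.6250; -18.6250 44.0625]
BᵀPA = [16.0000 -10.6250; -41.5000 22.8125]
K = S⁻¹·BᵀPA = [-0.1602 -0.1020; -1.0095 0.4746]
A−BK = [0.0610 0.0002; 0.1845 0.0586]
AᵀP(A−BK) = [0.6665 -0.1715; -0.1715 0.1516]
P' = Q + AᵀP(A−BK) = [25.6665 -6.1715; -6.1715 2.4016]
tr(P') = 28.0681

28.0681


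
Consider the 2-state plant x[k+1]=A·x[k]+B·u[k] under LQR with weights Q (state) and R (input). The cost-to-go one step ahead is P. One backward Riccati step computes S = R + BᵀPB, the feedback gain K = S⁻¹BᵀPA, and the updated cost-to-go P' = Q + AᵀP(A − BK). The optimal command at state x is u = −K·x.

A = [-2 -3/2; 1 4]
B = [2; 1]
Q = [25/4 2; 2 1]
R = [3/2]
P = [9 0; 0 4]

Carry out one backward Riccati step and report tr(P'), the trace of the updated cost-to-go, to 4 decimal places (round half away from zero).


BᵀP = [18.0000 4.0000]
S = R + BᵀPB = [3/2] + [40.0000] = [41.5000]
BᵀPA = [-32.0000 -11.0000]
K = S⁻¹·BᵀPA = [-0.7711 -0.2651]
A−BK = [-0.4578 -0.9699; 1.7711 4.2651]
AᵀP(A−BK) = [15.3253 34.5181; 34.5181 81.3343]
P' = Q + AᵀP(A−BK) = [21.5753 36.5181; 36.5181 82.3343]
tr(P') = 103.9096

103.9096


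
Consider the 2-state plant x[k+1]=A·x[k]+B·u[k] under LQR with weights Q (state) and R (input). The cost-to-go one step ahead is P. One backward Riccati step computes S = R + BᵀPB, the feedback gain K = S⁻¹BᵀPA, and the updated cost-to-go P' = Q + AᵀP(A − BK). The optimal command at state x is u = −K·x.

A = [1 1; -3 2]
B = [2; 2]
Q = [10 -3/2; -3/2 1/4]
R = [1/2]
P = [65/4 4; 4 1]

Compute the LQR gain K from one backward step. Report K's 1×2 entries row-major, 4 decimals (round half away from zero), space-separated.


BᵀP = [40.5000 10.0000]
S = R + BᵀPB = [1/2] + [101.0000] = [101.5000]
BᵀPA = [10.5000 60.5000]
K = S⁻¹·BᵀPA = [0.1034 0.5961]
A−BK = [0.7931 -0.1921; -3.2069 0.8079]
AᵀP(A−BK) = [0.1638 -0.0086; -0.0086 0.1884]
P' = Q + AᵀP(A−BK) = [10.1638 -1.5086; -1.5086 0.4384]
tr(P') = 10.6022

0.1034 0.5961


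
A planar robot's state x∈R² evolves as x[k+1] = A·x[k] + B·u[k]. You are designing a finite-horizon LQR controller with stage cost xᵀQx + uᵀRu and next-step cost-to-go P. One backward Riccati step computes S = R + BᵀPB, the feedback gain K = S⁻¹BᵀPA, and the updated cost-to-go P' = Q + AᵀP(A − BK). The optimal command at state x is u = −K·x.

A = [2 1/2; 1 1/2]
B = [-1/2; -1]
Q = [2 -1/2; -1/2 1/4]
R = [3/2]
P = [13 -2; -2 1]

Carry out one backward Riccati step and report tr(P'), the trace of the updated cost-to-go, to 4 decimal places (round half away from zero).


26.8000

BᵀP = [-4.5000 0.0000]
S = R + BᵀPB = [3/2] + [2.2500] = [3.7500]
BᵀPA = [-9.0000 -2.2500]
K = S⁻¹·BᵀPA = [-2.4000 -0.6000]
A−BK = [0.8000 0.2000; -1.4000 -0.1000]
AᵀP(A−BK) = [23.4000 5.1000; 5.1000 1.1500]
P' = Q + AᵀP(A−BK) = [25.4000 4.6000; 4.6000 1.4000]
tr(P') = 26.8000


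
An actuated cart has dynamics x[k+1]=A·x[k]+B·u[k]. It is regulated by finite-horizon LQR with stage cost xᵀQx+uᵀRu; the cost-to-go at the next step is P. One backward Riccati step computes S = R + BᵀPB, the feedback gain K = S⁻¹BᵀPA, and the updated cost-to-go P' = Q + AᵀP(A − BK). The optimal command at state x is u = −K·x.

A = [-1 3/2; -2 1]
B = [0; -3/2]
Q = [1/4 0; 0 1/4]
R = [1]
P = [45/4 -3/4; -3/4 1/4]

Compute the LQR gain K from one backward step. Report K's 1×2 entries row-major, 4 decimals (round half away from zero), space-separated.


BᵀP = [1.1250 -0.3750]
S = R + BᵀPB = [1] + [0.5625] = [1.5625]
BᵀPA = [-0.3750 1.3125]
K = S⁻¹·BᵀPA = [-0.2400 0.8400]
A−BK = [-1.0000 1.5000; -2.3600 2.2600]
AᵀP(A−BK) = [9.1600 -14.0600; -14.0600 22.2100]
P' = Q + AᵀP(A−BK) = [9.4100 -14.0600; -14.0600 22.4600]
tr(P') = 31.8700

-0.2400 0.8400


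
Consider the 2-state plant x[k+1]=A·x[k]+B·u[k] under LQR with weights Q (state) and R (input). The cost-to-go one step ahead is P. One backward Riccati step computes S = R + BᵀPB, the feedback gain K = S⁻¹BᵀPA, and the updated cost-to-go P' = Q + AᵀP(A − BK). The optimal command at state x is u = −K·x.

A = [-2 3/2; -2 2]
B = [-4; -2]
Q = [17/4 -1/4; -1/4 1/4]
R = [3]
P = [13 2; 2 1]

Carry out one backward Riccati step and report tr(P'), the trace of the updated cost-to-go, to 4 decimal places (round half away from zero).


7.4180

BᵀP = [-56.0000 -10.0000]
S = R + BᵀPB = [3] + [244.0000] = [247.0000]
BᵀPA = [132.0000 -104.0000]
K = S⁻¹·BᵀPA = [0.5344 -0.4211]
A−BK = [0.1377 -0.1842; -0.9312 1.1579]
AᵀP(A−BK) = [1.4575 -1.4211; -1.4211 1.4605]
P' = Q + AᵀP(A−BK) = [5.7075 -1.6711; -1.6711 1.7105]
tr(P') = 7.4180


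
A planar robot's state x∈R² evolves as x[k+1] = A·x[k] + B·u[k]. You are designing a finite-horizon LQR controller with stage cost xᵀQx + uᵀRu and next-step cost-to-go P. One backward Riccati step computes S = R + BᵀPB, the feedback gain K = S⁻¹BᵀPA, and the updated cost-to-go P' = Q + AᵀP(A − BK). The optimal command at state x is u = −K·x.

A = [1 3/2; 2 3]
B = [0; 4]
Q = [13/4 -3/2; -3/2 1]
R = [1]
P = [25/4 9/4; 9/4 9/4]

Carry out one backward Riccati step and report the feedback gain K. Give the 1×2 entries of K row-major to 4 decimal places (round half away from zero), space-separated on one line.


BᵀP = [9.0000 9.0000]
S = R + BᵀPB = [1] + [36.0000] = [37.0000]
BᵀPA = [27.0000 40.5000]
K = S⁻¹·BᵀPA = [0.7297 1.0946]
A−BK = [1.0000 1.5000; -0.9189 -1.3784]
AᵀP(A−BK) = [4.5473 6.8209; 6.8209 10.2314]
P' = Q + AᵀP(A−BK) = [7.7973 5.3209; 5.3209 11.2314]
tr(P') = 19.0287

0.7297 1.0946


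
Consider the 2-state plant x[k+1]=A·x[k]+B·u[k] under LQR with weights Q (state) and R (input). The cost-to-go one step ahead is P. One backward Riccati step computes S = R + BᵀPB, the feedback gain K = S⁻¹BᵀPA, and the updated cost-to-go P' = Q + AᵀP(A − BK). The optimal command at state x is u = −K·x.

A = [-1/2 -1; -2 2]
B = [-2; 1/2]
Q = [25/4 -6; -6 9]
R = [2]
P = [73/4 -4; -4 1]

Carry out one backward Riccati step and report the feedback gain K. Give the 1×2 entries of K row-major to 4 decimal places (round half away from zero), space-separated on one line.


0.0270 0.6667

BᵀP = [-38.5000 8.5000]
S = R + BᵀPB = [2] + [81.2500] = [83.2500]
BᵀPA = [2.2500 55.5000]
K = S⁻¹·BᵀPA = [0.0270 0.6667]
A−BK = [-0.4459 0.3333; -2.0135 1.6667]
AᵀP(A−BK) = [0.5017 -0.3750; -0.3750 1.2500]
P' = Q + AᵀP(A−BK) = [6.7517 -6.3750; -6.3750 10.2500]
tr(P') = 17.0017


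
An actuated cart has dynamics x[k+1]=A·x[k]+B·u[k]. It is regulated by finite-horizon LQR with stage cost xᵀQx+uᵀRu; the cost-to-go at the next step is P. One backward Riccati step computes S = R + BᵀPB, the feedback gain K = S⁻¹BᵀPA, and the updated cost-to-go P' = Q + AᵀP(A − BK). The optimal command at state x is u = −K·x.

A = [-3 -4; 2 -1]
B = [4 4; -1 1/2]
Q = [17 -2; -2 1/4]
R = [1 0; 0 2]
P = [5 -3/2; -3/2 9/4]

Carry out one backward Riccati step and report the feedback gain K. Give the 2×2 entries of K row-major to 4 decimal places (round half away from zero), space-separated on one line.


-1.1459 -0.0806 0.3438 -0.8558

BᵀP = [21.5000 -8.2500; 19.2500 -4.8750]
S = R + BᵀPB = [1 0; 0 2] + [94.2500 81.8750; 81.8750 74.5625] = [95.2500 81.8750; 81.8750 76.5625]
BᵀPA = [-81.0000 -77.7500; -67.5000 -72.1250]
K = S⁻¹·BᵀPA = [-1.1459 -0.0806; 0.3438 -0.8558]
A−BK = [0.2085 -0.2542; 0.6822 -0.6527]
AᵀP(A−BK) = [2.3873 -1.2987; -1.2987 2.2553]
P' = Q + AᵀP(A−BK) = [19.3873 -3.2987; -3.2987 2.5053]
tr(P') = 21.8925


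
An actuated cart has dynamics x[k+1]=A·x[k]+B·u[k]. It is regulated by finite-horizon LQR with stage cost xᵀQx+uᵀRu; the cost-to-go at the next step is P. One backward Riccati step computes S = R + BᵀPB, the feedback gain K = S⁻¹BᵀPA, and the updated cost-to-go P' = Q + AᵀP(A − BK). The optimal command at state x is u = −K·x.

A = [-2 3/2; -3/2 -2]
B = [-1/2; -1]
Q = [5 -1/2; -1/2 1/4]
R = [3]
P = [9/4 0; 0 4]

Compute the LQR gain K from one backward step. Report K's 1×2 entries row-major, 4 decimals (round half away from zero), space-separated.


BᵀP = [-1.1250 -4.0000]
S = R + BᵀPB = [3] + [4.5625] = [7.5625]
BᵀPA = [8.2500 6.3125]
K = S⁻¹·BᵀPA = [1.0909 0.8347]
A−BK = [-1.4545 1.9174; -0.4091 -1.1653]
AᵀP(A−BK) = [9.0000 -1.6364; -1.6364 15.7934]
P' = Q + AᵀP(A−BK) = [14.0000 -2.1364; -2.1364 16.0434]
tr(P') = 30.0434

1.0909 0.8347


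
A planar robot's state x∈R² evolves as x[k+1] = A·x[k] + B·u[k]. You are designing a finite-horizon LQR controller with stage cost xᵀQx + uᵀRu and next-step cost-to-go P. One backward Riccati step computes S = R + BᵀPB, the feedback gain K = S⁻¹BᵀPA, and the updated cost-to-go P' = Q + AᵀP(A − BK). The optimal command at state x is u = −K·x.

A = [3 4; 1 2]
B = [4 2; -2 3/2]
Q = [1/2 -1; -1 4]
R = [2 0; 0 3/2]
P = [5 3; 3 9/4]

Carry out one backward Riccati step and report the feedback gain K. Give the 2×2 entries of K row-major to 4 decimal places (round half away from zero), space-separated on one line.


0.3474 0.4033 0.8805 1.3671

BᵀP = [14.0000 7.5000; 14.5000 9.3750]
S = R + BᵀPB = [2 0; 0 3/2] + [41.0000 39.2500; 39.2500 43.0625] = [43.0000 39.2500; 39.2500 44.5625]
BᵀPA = [49.5000 71.0000; 52.8750 76.7500]
K = S⁻¹·BᵀPA = [0.3474 0.4033; 0.8805 1.3671]
A−BK = [-0.1507 -0.3474; 0.3740 0.7561]
AᵀP(A−BK) = [1.4945 2.2522; 2.2522 3.4423]
P' = Q + AᵀP(A−BK) = [1.9945 1.2522; 1.2522 7.4423]
tr(P') = 9.4368


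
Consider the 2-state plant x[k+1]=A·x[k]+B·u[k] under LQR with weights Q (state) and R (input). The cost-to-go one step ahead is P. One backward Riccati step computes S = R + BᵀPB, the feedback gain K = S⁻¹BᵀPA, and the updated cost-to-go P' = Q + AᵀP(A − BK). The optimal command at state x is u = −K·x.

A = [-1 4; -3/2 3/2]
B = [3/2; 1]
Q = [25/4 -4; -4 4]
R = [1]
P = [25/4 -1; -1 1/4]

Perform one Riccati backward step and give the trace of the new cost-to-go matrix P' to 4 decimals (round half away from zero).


17.9638

BᵀP = [8.3750 -1.2500]
S = R + BᵀPB = [1] + [11.3125] = [12.3125]
BᵀPA = [-6.5000 31.6250]
K = S⁻¹·BᵀPA = [-0.5279 2.5685]
A−BK = [-0.2081 0.1472; -0.9721 -1.0685]
AᵀP(A−BK) = [0.3810 -1.3671; -1.3671 7.3328]
P' = Q + AᵀP(A−BK) = [6.6310 -5.3671; -5.3671 11.3328]
tr(P') = 17.9638


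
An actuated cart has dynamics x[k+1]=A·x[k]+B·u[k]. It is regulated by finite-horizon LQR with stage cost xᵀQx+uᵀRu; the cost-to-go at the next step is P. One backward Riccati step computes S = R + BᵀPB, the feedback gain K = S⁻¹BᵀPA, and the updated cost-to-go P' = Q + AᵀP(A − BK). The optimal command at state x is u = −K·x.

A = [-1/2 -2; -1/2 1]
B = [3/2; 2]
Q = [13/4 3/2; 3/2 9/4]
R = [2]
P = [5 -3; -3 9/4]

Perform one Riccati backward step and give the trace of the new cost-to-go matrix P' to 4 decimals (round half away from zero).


37.8125

BᵀP = [1.5000 0.0000]
S = R + BᵀPB = [2] + [2.2500] = [4.2500]
BᵀPA = [-0.7500 -3.0000]
K = S⁻¹·BᵀPA = [-0.1765 -0.7059]
A−BK = [-0.2353 -0.9412; -0.1471 2.4118]
AᵀP(A−BK) = [0.1801 1.8456; 1.8456 32.1324]
P' = Q + AᵀP(A−BK) = [3.4301 3.3456; 3.3456 34.3824]
tr(P') = 37.8125


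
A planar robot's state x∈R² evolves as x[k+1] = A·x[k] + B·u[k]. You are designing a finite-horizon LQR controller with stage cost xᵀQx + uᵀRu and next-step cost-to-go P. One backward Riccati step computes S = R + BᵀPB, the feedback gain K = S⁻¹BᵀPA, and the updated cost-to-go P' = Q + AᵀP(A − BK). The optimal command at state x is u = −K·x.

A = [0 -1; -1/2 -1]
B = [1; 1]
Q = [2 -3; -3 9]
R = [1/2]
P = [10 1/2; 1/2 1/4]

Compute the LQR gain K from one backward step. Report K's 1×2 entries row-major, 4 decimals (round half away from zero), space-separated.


-0.0319 -0.9574

BᵀP = [10.5000 0.7500]
S = R + BᵀPB = [1/2] + [11.2500] = [11.7500]
BᵀPA = [-0.3750 -11.2500]
K = S⁻¹·BᵀPA = [-0.0319 -0.9574]
A−BK = [0.0319 -0.0426; -0.4681 -0.0426]
AᵀP(A−BK) = [0.0505 0.0160; 0.0160 0.4787]
P' = Q + AᵀP(A−BK) = [2.0505 -2.9840; -2.9840 9.4787]
tr(P') = 11.5293


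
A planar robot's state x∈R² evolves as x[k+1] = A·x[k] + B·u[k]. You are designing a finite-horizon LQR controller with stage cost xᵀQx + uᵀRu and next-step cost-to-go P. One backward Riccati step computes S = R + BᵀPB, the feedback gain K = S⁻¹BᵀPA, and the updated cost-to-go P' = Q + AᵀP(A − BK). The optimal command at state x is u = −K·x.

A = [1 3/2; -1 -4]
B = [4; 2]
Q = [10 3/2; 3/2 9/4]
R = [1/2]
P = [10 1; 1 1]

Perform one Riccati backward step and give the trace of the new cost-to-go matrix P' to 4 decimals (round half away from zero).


32.1434

BᵀP = [42.0000 6.0000]
S = R + BᵀPB = [1/2] + [180.0000] = [180.5000]
BᵀPA = [36.0000 39.0000]
K = S⁻¹·BᵀPA = [0.1994 0.2161]
A−BK = [0.2022 0.6357; -1.3989 -4.4321]
AᵀP(A−BK) = [1.8199 5.7216; 5.7216 18.0734]
P' = Q + AᵀP(A−BK) = [11.8199 7.2216; 7.2216 20.3234]
tr(P') = 32.1434


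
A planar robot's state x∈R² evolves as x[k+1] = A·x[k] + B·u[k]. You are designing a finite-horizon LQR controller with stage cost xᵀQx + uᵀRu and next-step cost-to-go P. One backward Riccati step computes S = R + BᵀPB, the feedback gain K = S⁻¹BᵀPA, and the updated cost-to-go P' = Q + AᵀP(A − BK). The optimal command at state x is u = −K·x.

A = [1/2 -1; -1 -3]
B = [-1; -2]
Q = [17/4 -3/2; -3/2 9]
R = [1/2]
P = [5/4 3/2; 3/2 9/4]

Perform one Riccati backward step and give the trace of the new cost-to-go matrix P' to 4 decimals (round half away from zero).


14.3601

BᵀP = [-4.2500 -6.0000]
S = R + BᵀPB = [1/2] + [16.2500] = [16.7500]
BᵀPA = [3.8750 22.2500]
K = S⁻¹·BᵀPA = [0.2313 1.3284]
A−BK = [0.7313 0.3284; -0.5373 -0.3433]
AᵀP(A−BK) = [0.1660 0.2276; 0.2276 0.9440]
P' = Q + AᵀP(A−BK) = [4.4160 -1.2724; -1.2724 9.9440]
tr(P') = 14.3601


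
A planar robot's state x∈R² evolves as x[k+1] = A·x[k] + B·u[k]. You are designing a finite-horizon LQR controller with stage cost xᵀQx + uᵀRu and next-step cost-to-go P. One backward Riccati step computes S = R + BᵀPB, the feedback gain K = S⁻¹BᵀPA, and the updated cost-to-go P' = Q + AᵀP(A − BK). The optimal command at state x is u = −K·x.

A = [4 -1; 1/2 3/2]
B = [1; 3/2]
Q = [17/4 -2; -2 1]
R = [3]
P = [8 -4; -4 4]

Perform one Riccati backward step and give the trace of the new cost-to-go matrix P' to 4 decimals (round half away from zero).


137.0000

BᵀP = [2.0000 2.0000]
S = R + BᵀPB = [3] + [5.0000] = [8.0000]
BᵀPA = [9.0000 1.0000]
K = S⁻¹·BᵀPA = [1.1250 0.1250]
A−BK = [2.8750 -1.1250; -1.1875 1.3125]
AᵀP(A−BK) = [102.8750 -52.1250; -52.1250 28.8750]
P' = Q + AᵀP(A−BK) = [107.1250 -54.1250; -54.1250 29.8750]
tr(P') = 137.0000


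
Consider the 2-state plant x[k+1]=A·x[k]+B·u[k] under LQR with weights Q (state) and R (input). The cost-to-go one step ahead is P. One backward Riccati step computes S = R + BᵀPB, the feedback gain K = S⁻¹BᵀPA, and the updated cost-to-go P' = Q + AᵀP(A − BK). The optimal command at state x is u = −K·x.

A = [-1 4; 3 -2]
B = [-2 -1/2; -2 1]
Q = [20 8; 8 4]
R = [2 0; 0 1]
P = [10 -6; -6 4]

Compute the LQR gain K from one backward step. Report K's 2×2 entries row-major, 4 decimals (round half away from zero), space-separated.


0.1972 -1.0704 2.2535 -3.6620

BᵀP = [-8.0000 4.0000; -11.0000 7.0000]
S = R + BᵀPB = [2 0; 0 1] + [8.0000 8.0000; 8.0000 12.5000] = [10.0000 8.0000; 8.0000 13.5000]
BᵀPA = [20.0000 -40.0000; 32.0000 -58.0000]
K = S⁻¹·BᵀPA = [0.1972 -1.0704; 2.2535 -3.6620]
A−BK = [0.5211 0.0282; 1.1408 -0.4789]
AᵀP(A−BK) = [5.9437 -9.4085; -9.4085 16.7887]
P' = Q + AᵀP(A−BK) = [25.9437 -1.4085; -1.4085 20.7887]
tr(P') = 46.7324


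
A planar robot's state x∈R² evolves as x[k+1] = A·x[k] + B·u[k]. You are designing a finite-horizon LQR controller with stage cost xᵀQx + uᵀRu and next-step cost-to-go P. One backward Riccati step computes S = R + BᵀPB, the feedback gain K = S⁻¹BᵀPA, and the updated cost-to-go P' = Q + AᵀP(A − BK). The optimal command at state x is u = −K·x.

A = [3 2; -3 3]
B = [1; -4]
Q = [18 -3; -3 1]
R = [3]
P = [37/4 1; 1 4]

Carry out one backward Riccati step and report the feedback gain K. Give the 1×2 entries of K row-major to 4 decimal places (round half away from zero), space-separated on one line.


BᵀP = [5.2500 -15.0000]
S = R + BᵀPB = [3] + [65.2500] = [68.2500]
BᵀPA = [60.7500 -34.5000]
K = S⁻¹·BᵀPA = [0.8901 -0.5055]
A−BK = [2.1099 2.5055; 0.5604 0.9780]
AᵀP(A−BK) = [47.1758 53.2088; 53.2088 67.5604]
P' = Q + AᵀP(A−BK) = [65.1758 50.2088; 50.2088 68.5604]
tr(P') = 133.7363

0.8901 -0.5055


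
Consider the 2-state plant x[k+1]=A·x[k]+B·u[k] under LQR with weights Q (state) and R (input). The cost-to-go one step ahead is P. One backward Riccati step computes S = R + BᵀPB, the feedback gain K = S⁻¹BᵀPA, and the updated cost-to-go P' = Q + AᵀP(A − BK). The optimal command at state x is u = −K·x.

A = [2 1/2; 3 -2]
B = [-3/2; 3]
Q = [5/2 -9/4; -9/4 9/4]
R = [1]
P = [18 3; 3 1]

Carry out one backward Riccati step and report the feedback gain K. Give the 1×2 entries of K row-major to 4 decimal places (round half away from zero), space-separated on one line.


-1.7234 -0.2553

BᵀP = [-18.0000 -1.5000]
S = R + BᵀPB = [1] + [22.5000] = [23.5000]
BᵀPA = [-40.5000 -6.0000]
K = S⁻¹·BᵀPA = [-1.7234 -0.2553]
A−BK = [-0.5851 0.1170; 8.1702 -1.2340]
AᵀP(A−BK) = [47.2021 -5.8404; -5.8404 0.9681]
P' = Q + AᵀP(A−BK) = [49.7021 -8.0904; -8.0904 3.2181]
tr(P') = 52.9202


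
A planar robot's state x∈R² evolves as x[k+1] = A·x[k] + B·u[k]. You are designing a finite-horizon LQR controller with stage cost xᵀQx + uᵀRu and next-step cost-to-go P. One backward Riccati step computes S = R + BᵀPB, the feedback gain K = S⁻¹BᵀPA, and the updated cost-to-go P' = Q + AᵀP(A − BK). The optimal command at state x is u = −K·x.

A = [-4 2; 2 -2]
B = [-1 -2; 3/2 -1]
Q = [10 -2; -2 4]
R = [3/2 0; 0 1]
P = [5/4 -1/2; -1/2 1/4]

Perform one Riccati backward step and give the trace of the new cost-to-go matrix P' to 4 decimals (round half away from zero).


20.4503

BᵀP = [-2.0000 0.8750; -2.0000 0.7500]
S = R + BᵀPB = [3/2 0; 0 1] + [3.3125 3.1250; 3.1250 3.2500] = [4.8125 3.1250; 3.1250 4.2500]
BᵀPA = [9.7500 -5.7500; 9.5000 -5.5000]
K = S⁻¹·BᵀPA = [1.0994 -0.6784; 1.4269 -0.7953]
A−BK = [-0.0468 -0.2690; 1.7778 -1.7778]
AᵀP(A−BK) = [4.7251 -2.8304; -2.8304 1.7251]
P' = Q + AᵀP(A−BK) = [14.7251 -4.8304; -4.8304 5.7251]
tr(P') = 20.4503
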